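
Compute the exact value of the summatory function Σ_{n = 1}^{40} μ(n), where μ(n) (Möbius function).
Σ_{n ≤ 40} μ(n) = 0

Compute μ(n) for each 1 ≤ n ≤ 40: μ(1) = 1, μ(2) = -1, μ(3) = -1, μ(4) = 0, μ(5) = -1, μ(6) = 1, μ(7) = -1, μ(8) = 0, μ(9) = 0, μ(10) = 1, μ(11) = -1, μ(12) = 0, μ(13) = -1, μ(14) = 1, μ(15) = 1, μ(16) = 0, μ(17) = -1, μ(18) = 0, μ(19) = -1, μ(20) = 0, μ(21) = 1, μ(22) = 1, μ(23) = -1, μ(24) = 0, μ(25) = 0, μ(26) = 1, μ(27) = 0, μ(28) = 0, μ(29) = -1, μ(30) = -1, μ(31) = -1, μ(32) = 0, μ(33) = 1, μ(34) = 1, μ(35) = 1, μ(36) = 0, μ(37) = -1, μ(38) = 1, μ(39) = 1, μ(40) = 0. Summing all 40 values: 0. (Mertens function M(x) = Σ_{n ≤ x} μ(n); on average M(x) should be small (PNT ⟺ M(x) = o(x)).)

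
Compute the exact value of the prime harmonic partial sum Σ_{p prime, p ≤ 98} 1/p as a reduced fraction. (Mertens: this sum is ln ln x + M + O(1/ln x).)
Σ 1/p = 4156517583588203716343221884611037839/2305567963945518424753102147331756070

π(98) = 25, so the primes ≤ 98 are [2, 3, 5, 7, 11, 13, 17, 19, 23, 29, 31, 37, 41, 43, 47, 53, 59, 61, 67, 71, 73, 79, 83, 89, 97]. Summing 1/p over these primes: 4156517583588203716343221884611037839/2305567963945518424753102147331756070 ≈ 1.8028. Mertens estimate ln ln(98) + 0.2615 ≈ 1.7843.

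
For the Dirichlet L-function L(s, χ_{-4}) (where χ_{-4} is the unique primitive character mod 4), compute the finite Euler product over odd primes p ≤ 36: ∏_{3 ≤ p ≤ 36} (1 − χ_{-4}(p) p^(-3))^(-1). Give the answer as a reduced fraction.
∏ = 16829566118167783909225/17369167366519535960064

The odd primes p ≤ 36 are [3, 5, 7, 11, 13, 17, 19, 23, 29, 31]. For each, χ(p) = 1 if p ≡ 1 mod 4, χ(p) = −1 if p ≡ 3 mod 4. Taking (1 − χ(p)/p^3)^(-1) = p^3/(p^3 − χ(p)): (1 − (-1)/3^3)^(-1) · (1 − (1)/5^3)^(-1) · (1 − (-1)/7^3)^(-1) · (1 − (-1)/11^3)^(-1) · (1 − (1)/13^3)^(-1) · (1 − (1)/17^3)^(-1) · (1 − (-1)/19^3)^(-1) · (1 − (-1)/23^3)^(-1) · (1 − (1)/29^3)^(-1) · (1 − (-1)/31^3)^(-1) = 16829566118167783909225/17369167366519535960064.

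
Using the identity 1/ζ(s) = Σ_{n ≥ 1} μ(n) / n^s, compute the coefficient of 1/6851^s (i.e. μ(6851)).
μ(6851) = -1

Factor n = 6851 = 13 · 17 · 31. μ(n) = 0 if any exponent ≥ 2 (not squarefree); otherwise μ(n) = (−1)^{ω(n)} where ω(n) is the number of distinct prime factors. Applying: μ(6851) = -1.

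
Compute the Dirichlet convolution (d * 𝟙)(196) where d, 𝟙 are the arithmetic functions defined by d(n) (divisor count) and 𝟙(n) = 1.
(d * 𝟙)(196) = 36

Divisors of 196: [1, 2, 4, 7, 14, 28, 49, 98, 196]. For each d | 196:
  d = 1: d(1) · 𝟙(196/1) = 1 · 1 = 1
  d = 2: d(2) · 𝟙(196/2) = 2 · 1 = 2
  d = 4: d(4) · 𝟙(196/4) = 3 · 1 = 3
  d = 7: d(7) · 𝟙(196/7) = 2 · 1 = 2
  d = 14: d(14) · 𝟙(196/14) = 4 · 1 = 4
  d = 28: d(28) · 𝟙(196/28) = 6 · 1 = 6
  d = 49: d(49) · 𝟙(196/49) = 3 · 1 = 3
  d = 98: d(98) · 𝟙(196/98) = 6 · 1 = 6
  d = 196: d(196) · 𝟙(196/196) = 9 · 1 = 9
Summing: (d * 𝟙)(196) = 1 + 2 + 3 + 2 + 4 + 6 + 3 + 6 + 9 = 36.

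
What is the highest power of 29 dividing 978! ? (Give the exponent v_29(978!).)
v_29(978!) = 34

Legendre's formula: v_p(n!) = Σ_{k ≥ 1} ⌊n / p^k⌋. For p = 29, n = 978, the terms are:
  ⌊978/29^1⌋ = ⌊978/29⌋ = 33
  ⌊978/29^2⌋ = ⌊978/841⌋ = 1
(the next term ⌊978/29^3⌋ = 0, terminating the sum). Summing: v_29(978!) = 33 + 1 = 34.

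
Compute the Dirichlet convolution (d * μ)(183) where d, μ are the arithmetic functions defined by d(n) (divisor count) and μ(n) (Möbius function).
(d * μ)(183) = 1

Divisors of 183: [1, 3, 61, 183]. For each d | 183:
  d = 1: d(1) · μ(183/1) = 1 · 1 = 1
  d = 3: d(3) · μ(183/3) = 2 · -1 = -2
  d = 61: d(61) · μ(183/61) = 2 · -1 = -2
  d = 183: d(183) · μ(183/183) = 4 · 1 = 4
Summing: (d * μ)(183) = 1 + -2 + -2 + 4 = 1.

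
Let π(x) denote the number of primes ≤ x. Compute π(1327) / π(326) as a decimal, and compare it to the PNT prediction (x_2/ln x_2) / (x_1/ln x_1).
π(1327)/π(326) = 217/66 ≈ 3.2879;  PNT prediction ≈ 3.2759.

π(326) = 66 and π(1327) = 217, so π(1327)/π(326) ≈ 3.2879. The PNT-predicted ratio is (1327/ln(1327)) / (326/ln(326)) ≈ 3.2759. The two agree to within a few percent, as expected.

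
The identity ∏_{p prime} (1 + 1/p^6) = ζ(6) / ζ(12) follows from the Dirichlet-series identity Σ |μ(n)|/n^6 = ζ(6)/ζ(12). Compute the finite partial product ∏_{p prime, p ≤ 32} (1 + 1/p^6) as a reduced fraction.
∏ = 27817995139941732182652708678753385001734002671757520/27350499395438163022926501194256392285250955967934357

The primes p ≤ 32 are [2, 3, 5, 7, 11, 13, 17, 19, 23, 29, 31]. For each, (1 + 1/p^6) = (p^6 + 1)/p^6. Multiplying these fractions over p ∈ [2, 3, 5, 7, 11, 13, 17, 19, 23, 29, 31] gives 27817995139941732182652708678753385001734002671757520/27350499395438163022926501194256392285250955967934357. (In the limit P → ∞ this tends to ζ(6)/ζ(12).)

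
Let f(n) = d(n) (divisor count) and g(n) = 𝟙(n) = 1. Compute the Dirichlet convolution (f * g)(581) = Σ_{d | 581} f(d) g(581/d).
(d * 𝟙)(581) = 9

Divisors of 581: [1, 7, 83, 581]. For each d | 581:
  d = 1: d(1) · 𝟙(581/1) = 1 · 1 = 1
  d = 7: d(7) · 𝟙(581/7) = 2 · 1 = 2
  d = 83: d(83) · 𝟙(581/83) = 2 · 1 = 2
  d = 581: d(581) · 𝟙(581/581) = 4 · 1 = 4
Summing: (d * 𝟙)(581) = 1 + 2 + 2 + 4 = 9.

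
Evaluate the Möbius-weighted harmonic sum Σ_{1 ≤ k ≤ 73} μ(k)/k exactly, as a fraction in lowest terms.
Σ μ(k)/k = -30588137492112380723638129/1163705159978543547160609242

Values of μ(k) for 1 ≤ k ≤ 73: μ(1) = 1, μ(2) = -1, μ(3) = -1, μ(5) = -1, μ(6) = 1, μ(7) = -1, μ(10) = 1, μ(11) = -1, μ(13) = -1, μ(14) = 1, μ(15) = 1, μ(17) = -1, μ(19) = -1, μ(21) = 1, μ(22) = 1, μ(23) = -1, μ(26) = 1, μ(29) = -1, μ(30) = -1, μ(31) = -1, μ(33) = 1, μ(34) = 1, μ(35) = 1, μ(37) = -1, μ(38) = 1, μ(39) = 1, μ(41) = -1, μ(42) = -1, μ(43) = -1, μ(46) = 1, μ(47) = -1, μ(51) = 1, μ(53) = -1, μ(55) = 1, μ(57) = 1, μ(58) = 1, μ(59) = -1, μ(61) = -1, μ(62) = 1, μ(65) = 1, μ(66) = -1, μ(67) = -1, μ(69) = 1, μ(70) = -1, μ(71) = -1, μ(73) = -1, with μ = 0 on non-squarefree integers. Summing μ(k)/k for k where μ(k) ≠ 0 gives -30588137492112380723638129/1163705159978543547160609242 ≈ -0.0263. (PNT ⟺ this sum → 0 as n → ∞.)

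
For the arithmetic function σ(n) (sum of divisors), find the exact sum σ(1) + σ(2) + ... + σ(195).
Σ_{n ≤ 195} σ(n) = 31314

Compute σ(n) for each 1 ≤ n ≤ 195: σ(1) = 1, σ(2) = 3, σ(3) = 4, σ(4) = 7, σ(5) = 6, σ(6) = 12, σ(7) = 8, σ(8) = 15, σ(9) = 13, σ(10) = 18, σ(11) = 12, σ(12) = 28, σ(13) = 14, σ(14) = 24, σ(15) = 24, σ(16) = 31, σ(17) = 18, σ(18) = 39, σ(19) = 20, σ(20) = 42, σ(21) = 32, σ(22) = 36, σ(23) = 24, σ(24) = 60, σ(25) = 31, σ(26) = 42, σ(27) = 40, σ(28) = 56, σ(29) = 30, σ(30) = 72, σ(31) = 32, σ(32) = 63, σ(33) = 48, σ(34) = 54, σ(35) = 48, σ(36) = 91, σ(37) = 38, σ(38) = 60, σ(39) = 56, σ(40) = 90, σ(41) = 42, σ(42) = 96, σ(43) = 44, σ(44) = 84, σ(45) = 78, σ(46) = 72, σ(47) = 48, σ(48) = 124, σ(49) = 57, σ(50) = 93, σ(51) = 72, σ(52) = 98, σ(53) = 54, σ(54) = 120, σ(55) = 72, σ(56) = 120, σ(57) = 80, σ(58) = 90, σ(59) = 60, σ(60) = 168, σ(61) = 62, σ(62) = 96, σ(63) = 104, σ(64) = 127, σ(65) = 84, σ(66) = 144, σ(67) = 68, σ(68) = 126, σ(69) = 96, σ(70) = 144, σ(71) = 72, σ(72) = 195, σ(73) = 74, σ(74) = 114, σ(75) = 124, σ(76) = 140, σ(77) = 96, σ(78) = 168, σ(79) = 80, σ(80) = 186, σ(81) = 121, σ(82) = 126, σ(83) = 84, σ(84) = 224, σ(85) = 108, σ(86) = 132, σ(87) = 120, σ(88) = 180, σ(89) = 90, σ(90) = 234, σ(91) = 112, σ(92) = 168, σ(93) = 128, σ(94) = 144, σ(95) = 120, σ(96) = 252, σ(97) = 98, σ(98) = 171, σ(99) = 156, σ(100) = 217, σ(101) = 102, σ(102) = 216, σ(103) = 104, σ(104) = 210, σ(105) = 192, σ(106) = 162, σ(107) = 108, σ(108) = 280, σ(109) = 110, σ(110) = 216, σ(111) = 152, σ(112) = 248, σ(113) = 114, σ(114) = 240, σ(115) = 144, σ(116) = 210, σ(117) = 182, σ(118) = 180, σ(119) = 144, σ(120) = 360, σ(121) = 133, σ(122) = 186, σ(123) = 168, σ(124) = 224, σ(125) = 156, σ(126) = 312, σ(127) = 128, σ(128) = 255, σ(129) = 176, σ(130) = 252, σ(131) = 132, σ(132) = 336, σ(133) = 160, σ(134) = 204, σ(135) = 240, σ(136) = 270, σ(137) = 138, σ(138) = 288, σ(139) = 140, σ(140) = 336, σ(141) = 192, σ(142) = 216, σ(143) = 168, σ(144) = 403, σ(145) = 180, σ(146) = 222, σ(147) = 228, σ(148) = 266, σ(149) = 150, σ(150) = 372, σ(151) = 152, σ(152) = 300, σ(153) = 234, σ(154) = 288, σ(155) = 192, σ(156) = 392, σ(157) = 158, σ(158) = 240, σ(159) = 216, σ(160) = 378, σ(161) = 192, σ(162) = 363, σ(163) = 164, σ(164) = 294, σ(165) = 288, σ(166) = 252, σ(167) = 168, σ(168) = 480, σ(169) = 183, σ(170) = 324, σ(171) = 260, σ(172) = 308, σ(173) = 174, σ(174) = 360, σ(175) = 248, σ(176) = 372, σ(177) = 240, σ(178) = 270, σ(179) = 180, σ(180) = 546, σ(181) = 182, σ(182) = 336, σ(183) = 248, σ(184) = 360, σ(185) = 228, σ(186) = 384, σ(187) = 216, σ(188) = 336, σ(189) = 320, σ(190) = 360, σ(191) = 192, σ(192) = 508, σ(193) = 194, σ(194) = 294, σ(195) = 336. Summing all 195 values: 31314. (Average order: Σ_{n ≤ x} σ(n) ~ (π²/12) x². For x = 195, (π²/12)·195² ≈ 31274.31.)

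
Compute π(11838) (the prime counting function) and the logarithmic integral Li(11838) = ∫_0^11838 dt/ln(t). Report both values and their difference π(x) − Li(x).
π(11838) = 1420;  Li(11838) ≈ 1443.84;  π(x) − Li(x) ≈ -23.84.

Direct count of primes ≤ 11838 gives π(11838) = 1420. Numerical evaluation of the logarithmic integral gives Li(11838) ≈ 1443.84. The difference π(x) − Li(x) ≈ -23.84 is typically negative for small/moderate x (Li(x) overestimates), though Littlewood's theorem shows this sign changes infinitely often.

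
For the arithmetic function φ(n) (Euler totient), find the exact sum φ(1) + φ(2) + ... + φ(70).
Σ_{n ≤ 70} φ(n) = 1494

Compute φ(n) for each 1 ≤ n ≤ 70: φ(1) = 1, φ(2) = 1, φ(3) = 2, φ(4) = 2, φ(5) = 4, φ(6) = 2, φ(7) = 6, φ(8) = 4, φ(9) = 6, φ(10) = 4, φ(11) = 10, φ(12) = 4, φ(13) = 12, φ(14) = 6, φ(15) = 8, φ(16) = 8, φ(17) = 16, φ(18) = 6, φ(19) = 18, φ(20) = 8, φ(21) = 12, φ(22) = 10, φ(23) = 22, φ(24) = 8, φ(25) = 20, φ(26) = 12, φ(27) = 18, φ(28) = 12, φ(29) = 28, φ(30) = 8, φ(31) = 30, φ(32) = 16, φ(33) = 20, φ(34) = 16, φ(35) = 24, φ(36) = 12, φ(37) = 36, φ(38) = 18, φ(39) = 24, φ(40) = 16, φ(41) = 40, φ(42) = 12, φ(43) = 42, φ(44) = 20, φ(45) = 24, φ(46) = 22, φ(47) = 46, φ(48) = 16, φ(49) = 42, φ(50) = 20, φ(51) = 32, φ(52) = 24, φ(53) = 52, φ(54) = 18, φ(55) = 40, φ(56) = 24, φ(57) = 36, φ(58) = 28, φ(59) = 58, φ(60) = 16, φ(61) = 60, φ(62) = 30, φ(63) = 36, φ(64) = 32, φ(65) = 48, φ(66) = 20, φ(67) = 66, φ(68) = 32, φ(69) = 44, φ(70) = 24. Summing all 70 values: 1494. (Average order: Σ_{n ≤ x} φ(n) ~ (3/π²) x². For x = 70, (3/π²)·70² ≈ 1489.42.)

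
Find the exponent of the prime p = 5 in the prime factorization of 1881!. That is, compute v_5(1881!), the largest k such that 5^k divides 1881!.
v_5(1881!) = 469

Legendre's formula: v_p(n!) = Σ_{k ≥ 1} ⌊n / p^k⌋. For p = 5, n = 1881, the terms are:
  ⌊1881/5^1⌋ = ⌊1881/5⌋ = 376
  ⌊1881/5^2⌋ = ⌊1881/25⌋ = 75
  ⌊1881/5^3⌋ = ⌊1881/125⌋ = 15
  ⌊1881/5^4⌋ = ⌊1881/625⌋ = 3
(the next term ⌊1881/5^5⌋ = 0, terminating the sum). Summing: v_5(1881!) = 376 + 75 + 15 + 3 = 469.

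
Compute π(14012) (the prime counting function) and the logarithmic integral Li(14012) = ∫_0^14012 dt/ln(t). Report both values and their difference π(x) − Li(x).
π(14012) = 1654;  Li(14012) ≈ 1673.52;  π(x) − Li(x) ≈ -19.52.

Direct count of primes ≤ 14012 gives π(14012) = 1654. Numerical evaluation of the logarithmic integral gives Li(14012) ≈ 1673.52. The difference π(x) − Li(x) ≈ -19.52 is typically negative for small/moderate x (Li(x) overestimates), though Littlewood's theorem shows this sign changes infinitely often.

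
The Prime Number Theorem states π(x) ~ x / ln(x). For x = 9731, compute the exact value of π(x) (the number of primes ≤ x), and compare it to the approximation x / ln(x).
π(9731) = 1199;  x/ln(x) ≈ 1059.67;  relative error ≈ 11.62%.

Directly count primes up to 9731: π(9731) = 1199. The PNT approximation gives 9731/ln(9731) ≈ 9731/9.18307 ≈ 1059.67. Relative error (π(x) − x/ln(x)) / π(x) ≈ 11.62%; the approximation is known to undercount slightly (Li(x) is a better estimate).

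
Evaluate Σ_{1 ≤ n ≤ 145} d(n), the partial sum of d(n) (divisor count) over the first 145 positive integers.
Σ_{n ≤ 145} d(n) = 750

Compute d(n) for each 1 ≤ n ≤ 145: d(1) = 1, d(2) = 2, d(3) = 2, d(4) = 3, d(5) = 2, d(6) = 4, d(7) = 2, d(8) = 4, d(9) = 3, d(10) = 4, d(11) = 2, d(12) = 6, d(13) = 2, d(14) = 4, d(15) = 4, d(16) = 5, d(17) = 2, d(18) = 6, d(19) = 2, d(20) = 6, d(21) = 4, d(22) = 4, d(23) = 2, d(24) = 8, d(25) = 3, d(26) = 4, d(27) = 4, d(28) = 6, d(29) = 2, d(30) = 8, d(31) = 2, d(32) = 6, d(33) = 4, d(34) = 4, d(35) = 4, d(36) = 9, d(37) = 2, d(38) = 4, d(39) = 4, d(40) = 8, d(41) = 2, d(42) = 8, d(43) = 2, d(44) = 6, d(45) = 6, d(46) = 4, d(47) = 2, d(48) = 10, d(49) = 3, d(50) = 6, d(51) = 4, d(52) = 6, d(53) = 2, d(54) = 8, d(55) = 4, d(56) = 8, d(57) = 4, d(58) = 4, d(59) = 2, d(60) = 12, d(61) = 2, d(62) = 4, d(63) = 6, d(64) = 7, d(65) = 4, d(66) = 8, d(67) = 2, d(68) = 6, d(69) = 4, d(70) = 8, d(71) = 2, d(72) = 12, d(73) = 2, d(74) = 4, d(75) = 6, d(76) = 6, d(77) = 4, d(78) = 8, d(79) = 2, d(80) = 10, d(81) = 5, d(82) = 4, d(83) = 2, d(84) = 12, d(85) = 4, d(86) = 4, d(87) = 4, d(88) = 8, d(89) = 2, d(90) = 12, d(91) = 4, d(92) = 6, d(93) = 4, d(94) = 4, d(95) = 4, d(96) = 12, d(97) = 2, d(98) = 6, d(99) = 6, d(100) = 9, d(101) = 2, d(102) = 8, d(103) = 2, d(104) = 8, d(105) = 8, d(106) = 4, d(107) = 2, d(108) = 12, d(109) = 2, d(110) = 8, d(111) = 4, d(112) = 10, d(113) = 2, d(114) = 8, d(115) = 4, d(116) = 6, d(117) = 6, d(118) = 4, d(119) = 4, d(120) = 16, d(121) = 3, d(122) = 4, d(123) = 4, d(124) = 6, d(125) = 4, d(126) = 12, d(127) = 2, d(128) = 8, d(129) = 4, d(130) = 8, d(131) = 2, d(132) = 12, d(133) = 4, d(134) = 4, d(135) = 8, d(136) = 8, d(137) = 2, d(138) = 8, d(139) = 2, d(140) = 12, d(141) = 4, d(142) = 4, d(143) = 4, d(144) = 15, d(145) = 4. Summing all 145 values: 750. (Dirichlet's divisor formula: Σ_{n ≤ x} d(n) = x ln(x) + (2γ − 1) x + O(√x). For x = 145, the asymptotic estimate is ≈ 744.02.)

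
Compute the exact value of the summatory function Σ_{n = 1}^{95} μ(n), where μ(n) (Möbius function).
Σ_{n ≤ 95} μ(n) = 2

Compute μ(n) for each 1 ≤ n ≤ 95: μ(1) = 1, μ(2) = -1, μ(3) = -1, μ(4) = 0, μ(5) = -1, μ(6) = 1, μ(7) = -1, μ(8) = 0, μ(9) = 0, μ(10) = 1, μ(11) = -1, μ(12) = 0, μ(13) = -1, μ(14) = 1, μ(15) = 1, μ(16) = 0, μ(17) = -1, μ(18) = 0, μ(19) = -1, μ(20) = 0, μ(21) = 1, μ(22) = 1, μ(23) = -1, μ(24) = 0, μ(25) = 0, μ(26) = 1, μ(27) = 0, μ(28) = 0, μ(29) = -1, μ(30) = -1, μ(31) = -1, μ(32) = 0, μ(33) = 1, μ(34) = 1, μ(35) = 1, μ(36) = 0, μ(37) = -1, μ(38) = 1, μ(39) = 1, μ(40) = 0, μ(41) = -1, μ(42) = -1, μ(43) = -1, μ(44) = 0, μ(45) = 0, μ(46) = 1, μ(47) = -1, μ(48) = 0, μ(49) = 0, μ(50) = 0, μ(51) = 1, μ(52) = 0, μ(53) = -1, μ(54) = 0, μ(55) = 1, μ(56) = 0, μ(57) = 1, μ(58) = 1, μ(59) = -1, μ(60) = 0, μ(61) = -1, μ(62) = 1, μ(63) = 0, μ(64) = 0, μ(65) = 1, μ(66) = -1, μ(67) = -1, μ(68) = 0, μ(69) = 1, μ(70) = -1, μ(71) = -1, μ(72) = 0, μ(73) = -1, μ(74) = 1, μ(75) = 0, μ(76) = 0, μ(77) = 1, μ(78) = -1, μ(79) = -1, μ(80) = 0, μ(81) = 0, μ(82) = 1, μ(83) = -1, μ(84) = 0, μ(85) = 1, μ(86) = 1, μ(87) = 1, μ(88) = 0, μ(89) = -1, μ(90) = 0, μ(91) = 1, μ(92) = 0, μ(93) = 1, μ(94) = 1, μ(95) = 1. Summing all 95 values: 2. (Mertens function M(x) = Σ_{n ≤ x} μ(n); on average M(x) should be small (PNT ⟺ M(x) = o(x)).)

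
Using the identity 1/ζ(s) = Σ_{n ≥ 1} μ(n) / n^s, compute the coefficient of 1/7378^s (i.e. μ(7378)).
μ(7378) = 1

Factor n = 7378 = 2 · 7 · 17 · 31. μ(n) = 0 if any exponent ≥ 2 (not squarefree); otherwise μ(n) = (−1)^{ω(n)} where ω(n) is the number of distinct prime factors. Applying: μ(7378) = 1.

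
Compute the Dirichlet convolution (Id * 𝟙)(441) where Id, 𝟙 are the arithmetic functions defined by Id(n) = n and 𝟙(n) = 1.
(Id * 𝟙)(441) = 741

Divisors of 441: [1, 3, 7, 9, 21, 49, 63, 147, 441]. For each d | 441:
  d = 1: Id(1) · 𝟙(441/1) = 1 · 1 = 1
  d = 3: Id(3) · 𝟙(441/3) = 3 · 1 = 3
  d = 7: Id(7) · 𝟙(441/7) = 7 · 1 = 7
  d = 9: Id(9) · 𝟙(441/9) = 9 · 1 = 9
  d = 21: Id(21) · 𝟙(441/21) = 21 · 1 = 21
  d = 49: Id(49) · 𝟙(441/49) = 49 · 1 = 49
  d = 63: Id(63) · 𝟙(441/63) = 63 · 1 = 63
  d = 147: Id(147) · 𝟙(441/147) = 147 · 1 = 147
  d = 441: Id(441) · 𝟙(441/441) = 441 · 1 = 441
Summing: (Id * 𝟙)(441) = 1 + 3 + 7 + 9 + 21 + 49 + 63 + 147 + 441 = 741.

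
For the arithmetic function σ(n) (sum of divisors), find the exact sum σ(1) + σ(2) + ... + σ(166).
Σ_{n ≤ 166} σ(n) = 22707

Compute σ(n) for each 1 ≤ n ≤ 166: σ(1) = 1, σ(2) = 3, σ(3) = 4, σ(4) = 7, σ(5) = 6, σ(6) = 12, σ(7) = 8, σ(8) = 15, σ(9) = 13, σ(10) = 18, σ(11) = 12, σ(12) = 28, σ(13) = 14, σ(14) = 24, σ(15) = 24, σ(16) = 31, σ(17) = 18, σ(18) = 39, σ(19) = 20, σ(20) = 42, σ(21) = 32, σ(22) = 36, σ(23) = 24, σ(24) = 60, σ(25) = 31, σ(26) = 42, σ(27) = 40, σ(28) = 56, σ(29) = 30, σ(30) = 72, σ(31) = 32, σ(32) = 63, σ(33) = 48, σ(34) = 54, σ(35) = 48, σ(36) = 91, σ(37) = 38, σ(38) = 60, σ(39) = 56, σ(40) = 90, σ(41) = 42, σ(42) = 96, σ(43) = 44, σ(44) = 84, σ(45) = 78, σ(46) = 72, σ(47) = 48, σ(48) = 124, σ(49) = 57, σ(50) = 93, σ(51) = 72, σ(52) = 98, σ(53) = 54, σ(54) = 120, σ(55) = 72, σ(56) = 120, σ(57) = 80, σ(58) = 90, σ(59) = 60, σ(60) = 168, σ(61) = 62, σ(62) = 96, σ(63) = 104, σ(64) = 127, σ(65) = 84, σ(66) = 144, σ(67) = 68, σ(68) = 126, σ(69) = 96, σ(70) = 144, σ(71) = 72, σ(72) = 195, σ(73) = 74, σ(74) = 114, σ(75) = 124, σ(76) = 140, σ(77) = 96, σ(78) = 168, σ(79) = 80, σ(80) = 186, σ(81) = 121, σ(82) = 126, σ(83) = 84, σ(84) = 224, σ(85) = 108, σ(86) = 132, σ(87) = 120, σ(88) = 180, σ(89) = 90, σ(90) = 234, σ(91) = 112, σ(92) = 168, σ(93) = 128, σ(94) = 144, σ(95) = 120, σ(96) = 252, σ(97) = 98, σ(98) = 171, σ(99) = 156, σ(100) = 217, σ(101) = 102, σ(102) = 216, σ(103) = 104, σ(104) = 210, σ(105) = 192, σ(106) = 162, σ(107) = 108, σ(108) = 280, σ(109) = 110, σ(110) = 216, σ(111) = 152, σ(112) = 248, σ(113) = 114, σ(114) = 240, σ(115) = 144, σ(116) = 210, σ(117) = 182, σ(118) = 180, σ(119) = 144, σ(120) = 360, σ(121) = 133, σ(122) = 186, σ(123) = 168, σ(124) = 224, σ(125) = 156, σ(126) = 312, σ(127) = 128, σ(128) = 255, σ(129) = 176, σ(130) = 252, σ(131) = 132, σ(132) = 336, σ(133) = 160, σ(134) = 204, σ(135) = 240, σ(136) = 270, σ(137) = 138, σ(138) = 288, σ(139) = 140, σ(140) = 336, σ(141) = 192, σ(142) = 216, σ(143) = 168, σ(144) = 403, σ(145) = 180, σ(146) = 222, σ(147) = 228, σ(148) = 266, σ(149) = 150, σ(150) = 372, σ(151) = 152, σ(152) = 300, σ(153) = 234, σ(154) = 288, σ(155) = 192, σ(156) = 392, σ(157) = 158, σ(158) = 240, σ(159) = 216, σ(160) = 378, σ(161) = 192, σ(162) = 363, σ(163) = 164, σ(164) = 294, σ(165) = 288, σ(166) = 252. Summing all 166 values: 22707. (Average order: Σ_{n ≤ x} σ(n) ~ (π²/12) x². For x = 166, (π²/12)·166² ≈ 22663.90.)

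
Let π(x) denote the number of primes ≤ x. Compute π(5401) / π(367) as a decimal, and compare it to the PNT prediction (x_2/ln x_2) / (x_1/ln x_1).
π(5401)/π(367) = 712/73 ≈ 9.7534;  PNT prediction ≈ 10.1121.

π(367) = 73 and π(5401) = 712, so π(5401)/π(367) ≈ 9.7534. The PNT-predicted ratio is (5401/ln(5401)) / (367/ln(367)) ≈ 10.1121. The two agree to within a few percent, as expected.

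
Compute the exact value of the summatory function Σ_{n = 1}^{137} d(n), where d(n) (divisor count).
Σ_{n ≤ 137} d(n) = 697

Compute d(n) for each 1 ≤ n ≤ 137: d(1) = 1, d(2) = 2, d(3) = 2, d(4) = 3, d(5) = 2, d(6) = 4, d(7) = 2, d(8) = 4, d(9) = 3, d(10) = 4, d(11) = 2, d(12) = 6, d(13) = 2, d(14) = 4, d(15) = 4, d(16) = 5, d(17) = 2, d(18) = 6, d(19) = 2, d(20) = 6, d(21) = 4, d(22) = 4, d(23) = 2, d(24) = 8, d(25) = 3, d(26) = 4, d(27) = 4, d(28) = 6, d(29) = 2, d(30) = 8, d(31) = 2, d(32) = 6, d(33) = 4, d(34) = 4, d(35) = 4, d(36) = 9, d(37) = 2, d(38) = 4, d(39) = 4, d(40) = 8, d(41) = 2, d(42) = 8, d(43) = 2, d(44) = 6, d(45) = 6, d(46) = 4, d(47) = 2, d(48) = 10, d(49) = 3, d(50) = 6, d(51) = 4, d(52) = 6, d(53) = 2, d(54) = 8, d(55) = 4, d(56) = 8, d(57) = 4, d(58) = 4, d(59) = 2, d(60) = 12, d(61) = 2, d(62) = 4, d(63) = 6, d(64) = 7, d(65) = 4, d(66) = 8, d(67) = 2, d(68) = 6, d(69) = 4, d(70) = 8, d(71) = 2, d(72) = 12, d(73) = 2, d(74) = 4, d(75) = 6, d(76) = 6, d(77) = 4, d(78) = 8, d(79) = 2, d(80) = 10, d(81) = 5, d(82) = 4, d(83) = 2, d(84) = 12, d(85) = 4, d(86) = 4, d(87) = 4, d(88) = 8, d(89) = 2, d(90) = 12, d(91) = 4, d(92) = 6, d(93) = 4, d(94) = 4, d(95) = 4, d(96) = 12, d(97) = 2, d(98) = 6, d(99) = 6, d(100) = 9, d(101) = 2, d(102) = 8, d(103) = 2, d(104) = 8, d(105) = 8, d(106) = 4, d(107) = 2, d(108) = 12, d(109) = 2, d(110) = 8, d(111) = 4, d(112) = 10, d(113) = 2, d(114) = 8, d(115) = 4, d(116) = 6, d(117) = 6, d(118) = 4, d(119) = 4, d(120) = 16, d(121) = 3, d(122) = 4, d(123) = 4, d(124) = 6, d(125) = 4, d(126) = 12, d(127) = 2, d(128) = 8, d(129) = 4, d(130) = 8, d(131) = 2, d(132) = 12, d(133) = 4, d(134) = 4, d(135) = 8, d(136) = 8, d(137) = 2. Summing all 137 values: 697. (Dirichlet's divisor formula: Σ_{n ≤ x} d(n) = x ln(x) + (2γ − 1) x + O(√x). For x = 137, the asymptotic estimate is ≈ 695.19.)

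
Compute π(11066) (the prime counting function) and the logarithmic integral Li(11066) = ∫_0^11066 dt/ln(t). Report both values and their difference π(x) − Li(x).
π(11066) = 1340;  Li(11066) ≈ 1361.23;  π(x) − Li(x) ≈ -21.23.

Direct count of primes ≤ 11066 gives π(11066) = 1340. Numerical evaluation of the logarithmic integral gives Li(11066) ≈ 1361.23. The difference π(x) − Li(x) ≈ -21.23 is typically negative for small/moderate x (Li(x) overestimates), though Littlewood's theorem shows this sign changes infinitely often.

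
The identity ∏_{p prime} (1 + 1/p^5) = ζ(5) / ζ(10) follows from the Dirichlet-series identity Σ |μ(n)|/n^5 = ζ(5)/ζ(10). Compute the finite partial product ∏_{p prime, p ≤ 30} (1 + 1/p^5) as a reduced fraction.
∏ = 2143075389528162713968986788334938112/2068810478153744602820429018632510465

The primes p ≤ 30 are [2, 3, 5, 7, 11, 13, 17, 19, 23, 29]. For each, (1 + 1/p^5) = (p^5 + 1)/p^5. Multiplying these fractions over p ∈ [2, 3, 5, 7, 11, 13, 17, 19, 23, 29] gives 2143075389528162713968986788334938112/2068810478153744602820429018632510465. (In the limit P → ∞ this tends to ζ(5)/ζ(10).)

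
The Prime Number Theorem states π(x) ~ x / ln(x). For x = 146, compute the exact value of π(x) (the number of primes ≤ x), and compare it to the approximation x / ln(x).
π(146) = 34;  x/ln(x) ≈ 29.30;  relative error ≈ 13.84%.

Directly count primes up to 146: π(146) = 34. The PNT approximation gives 146/ln(146) ≈ 146/4.98361 ≈ 29.30. Relative error (π(x) − x/ln(x)) / π(x) ≈ 13.84%; the approximation is known to undercount slightly (Li(x) is a better estimate).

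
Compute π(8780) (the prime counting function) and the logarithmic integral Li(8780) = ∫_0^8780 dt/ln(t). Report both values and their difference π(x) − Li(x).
π(8780) = 1094;  Li(8780) ≈ 1112.75;  π(x) − Li(x) ≈ -18.75.

Direct count of primes ≤ 8780 gives π(8780) = 1094. Numerical evaluation of the logarithmic integral gives Li(8780) ≈ 1112.75. The difference π(x) − Li(x) ≈ -18.75 is typically negative for small/moderate x (Li(x) overestimates), though Littlewood's theorem shows this sign changes infinitely often.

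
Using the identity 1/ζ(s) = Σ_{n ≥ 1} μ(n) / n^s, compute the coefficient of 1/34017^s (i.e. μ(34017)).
μ(34017) = 1

Factor n = 34017 = 3 · 17 · 23 · 29. μ(n) = 0 if any exponent ≥ 2 (not squarefree); otherwise μ(n) = (−1)^{ω(n)} where ω(n) is the number of distinct prime factors. Applying: μ(34017) = 1.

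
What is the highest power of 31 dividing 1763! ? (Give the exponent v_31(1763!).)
v_31(1763!) = 57

Legendre's formula: v_p(n!) = Σ_{k ≥ 1} ⌊n / p^k⌋. For p = 31, n = 1763, the terms are:
  ⌊1763/31^1⌋ = ⌊1763/31⌋ = 56
  ⌊1763/31^2⌋ = ⌊1763/961⌋ = 1
(the next term ⌊1763/31^3⌋ = 0, terminating the sum). Summing: v_31(1763!) = 56 + 1 = 57.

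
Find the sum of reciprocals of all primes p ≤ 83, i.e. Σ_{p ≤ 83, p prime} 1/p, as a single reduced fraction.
Σ 1/p = 475714535349241099037539188841003/267064515689275851355624017992790

π(83) = 23, so the primes ≤ 83 are [2, 3, 5, 7, 11, 13, 17, 19, 23, 29, 31, 37, 41, 43, 47, 53, 59, 61, 67, 71, 73, 79, 83]. Summing 1/p over these primes: 475714535349241099037539188841003/267064515689275851355624017992790 ≈ 1.7813. Mertens estimate ln ln(83) + 0.2615 ≈ 1.7474.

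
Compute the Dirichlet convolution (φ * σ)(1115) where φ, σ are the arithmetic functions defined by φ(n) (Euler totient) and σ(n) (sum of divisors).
(φ * σ)(1115) = 4460

Divisors of 1115: [1, 5, 223, 1115]. For each d | 1115:
  d = 1: φ(1) · σ(1115/1) = 1 · 1344 = 1344
  d = 5: φ(5) · σ(1115/5) = 4 · 224 = 896
  d = 223: φ(223) · σ(1115/223) = 222 · 6 = 1332
  d = 1115: φ(1115) · σ(1115/1115) = 888 · 1 = 888
Summing: (φ * σ)(1115) = 1344 + 896 + 1332 + 888 = 4460.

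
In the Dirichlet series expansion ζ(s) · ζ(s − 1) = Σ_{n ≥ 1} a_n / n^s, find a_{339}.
σ(339) = 456

In the product (Σ m^0/m^s)(Σ k / k^s) = Σ (Σ_{d | n} d) / n^s, the coefficient of 1/n^s is σ(n) = Σ_{d | n} d. For n = 339, divisors are [1, 3, 113, 339]; summing: σ(339) = 456.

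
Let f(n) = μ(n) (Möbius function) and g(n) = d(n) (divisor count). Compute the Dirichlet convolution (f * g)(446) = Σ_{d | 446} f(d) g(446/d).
(μ * d)(446) = 1

Divisors of 446: [1, 2, 223, 446]. For each d | 446:
  d = 1: μ(1) · d(446/1) = 1 · 4 = 4
  d = 2: μ(2) · d(446/2) = -1 · 2 = -2
  d = 223: μ(223) · d(446/223) = -1 · 2 = -2
  d = 446: μ(446) · d(446/446) = 1 · 1 = 1
Summing: (μ * d)(446) = 4 + -2 + -2 + 1 = 1.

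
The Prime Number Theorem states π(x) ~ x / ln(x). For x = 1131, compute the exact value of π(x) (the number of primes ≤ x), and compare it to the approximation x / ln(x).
π(1131) = 189;  x/ln(x) ≈ 160.86;  relative error ≈ 14.89%.

Directly count primes up to 1131: π(1131) = 189. The PNT approximation gives 1131/ln(1131) ≈ 1131/7.03086 ≈ 160.86. Relative error (π(x) − x/ln(x)) / π(x) ≈ 14.89%; the approximation is known to undercount slightly (Li(x) is a better estimate).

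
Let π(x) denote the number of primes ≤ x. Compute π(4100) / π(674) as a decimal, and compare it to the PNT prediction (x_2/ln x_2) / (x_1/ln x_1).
π(4100)/π(674) = 565/122 ≈ 4.6311;  PNT prediction ≈ 4.7628.

π(674) = 122 and π(4100) = 565, so π(4100)/π(674) ≈ 4.6311. The PNT-predicted ratio is (4100/ln(4100)) / (674/ln(674)) ≈ 4.7628. The two agree to within a few percent, as expected.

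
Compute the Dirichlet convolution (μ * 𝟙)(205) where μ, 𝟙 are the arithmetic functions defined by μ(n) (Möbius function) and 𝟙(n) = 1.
(μ * 𝟙)(205) = 0

Divisors of 205: [1, 5, 41, 205]. For each d | 205:
  d = 1: μ(1) · 𝟙(205/1) = 1 · 1 = 1
  d = 5: μ(5) · 𝟙(205/5) = -1 · 1 = -1
  d = 41: μ(41) · 𝟙(205/41) = -1 · 1 = -1
  d = 205: μ(205) · 𝟙(205/205) = 1 · 1 = 1
Summing: (μ * 𝟙)(205) = 1 + -1 + -1 + 1 = 0.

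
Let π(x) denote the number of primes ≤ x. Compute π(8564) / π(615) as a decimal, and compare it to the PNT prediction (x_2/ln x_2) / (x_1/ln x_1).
π(8564)/π(615) = 1067/112 ≈ 9.5268;  PNT prediction ≈ 9.8751.

π(615) = 112 and π(8564) = 1067, so π(8564)/π(615) ≈ 9.5268. The PNT-predicted ratio is (8564/ln(8564)) / (615/ln(615)) ≈ 9.8751. The two agree to within a few percent, as expected.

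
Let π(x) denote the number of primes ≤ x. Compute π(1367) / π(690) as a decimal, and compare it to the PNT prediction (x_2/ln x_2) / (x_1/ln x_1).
π(1367)/π(690) = 219/124 ≈ 1.7661;  PNT prediction ≈ 1.7936.

π(690) = 124 and π(1367) = 219, so π(1367)/π(690) ≈ 1.7661. The PNT-predicted ratio is (1367/ln(1367)) / (690/ln(690)) ≈ 1.7936. The two agree to within a few percent, as expected.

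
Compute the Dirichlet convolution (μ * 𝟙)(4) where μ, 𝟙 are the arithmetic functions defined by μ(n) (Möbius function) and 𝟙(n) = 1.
(μ * 𝟙)(4) = 0

Divisors of 4: [1, 2, 4]. For each d | 4:
  d = 1: μ(1) · 𝟙(4/1) = 1 · 1 = 1
  d = 2: μ(2) · 𝟙(4/2) = -1 · 1 = -1
  d = 4: μ(4) · 𝟙(4/4) = 0 · 1 = 0
Summing: (μ * 𝟙)(4) = 1 + -1 + 0 = 0.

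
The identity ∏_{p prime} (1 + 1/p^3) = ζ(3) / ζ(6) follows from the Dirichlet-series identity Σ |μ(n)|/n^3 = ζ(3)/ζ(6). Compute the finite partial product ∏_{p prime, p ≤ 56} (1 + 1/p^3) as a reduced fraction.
∏ = 1193284353855226596885466673602596175872/1009953283877483663098780766542609340885

The primes p ≤ 56 are [2, 3, 5, 7, 11, 13, 17, 19, 23, 29, 31, 37, 41, 43, 47, 53]. For each, (1 + 1/p^3) = (p^3 + 1)/p^3. Multiplying these fractions over p ∈ [2, 3, 5, 7, 11, 13, 17, 19, 23, 29, 31, 37, 41, 43, 47, 53] gives 1193284353855226596885466673602596175872/1009953283877483663098780766542609340885. (In the limit P → ∞ this tends to ζ(3)/ζ(6).)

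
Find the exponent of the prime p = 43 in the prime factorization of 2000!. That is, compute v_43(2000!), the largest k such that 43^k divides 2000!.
v_43(2000!) = 47

Legendre's formula: v_p(n!) = Σ_{k ≥ 1} ⌊n / p^k⌋. For p = 43, n = 2000, the terms are:
  ⌊2000/43^1⌋ = ⌊2000/43⌋ = 46
  ⌊2000/43^2⌋ = ⌊2000/1849⌋ = 1
(the next term ⌊2000/43^3⌋ = 0, terminating the sum). Summing: v_43(2000!) = 46 + 1 = 47.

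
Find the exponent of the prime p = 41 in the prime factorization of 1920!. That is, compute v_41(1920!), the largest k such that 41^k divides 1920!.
v_41(1920!) = 47

Legendre's formula: v_p(n!) = Σ_{k ≥ 1} ⌊n / p^k⌋. For p = 41, n = 1920, the terms are:
  ⌊1920/41^1⌋ = ⌊1920/41⌋ = 46
  ⌊1920/41^2⌋ = ⌊1920/1681⌋ = 1
(the next term ⌊1920/41^3⌋ = 0, terminating the sum). Summing: v_41(1920!) = 46 + 1 = 47.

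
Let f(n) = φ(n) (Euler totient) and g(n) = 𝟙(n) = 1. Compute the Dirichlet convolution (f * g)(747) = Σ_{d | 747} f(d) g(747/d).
(φ * 𝟙)(747) = 747

Divisors of 747: [1, 3, 9, 83, 249, 747]. For each d | 747:
  d = 1: φ(1) · 𝟙(747/1) = 1 · 1 = 1
  d = 3: φ(3) · 𝟙(747/3) = 2 · 1 = 2
  d = 9: φ(9) · 𝟙(747/9) = 6 · 1 = 6
  d = 83: φ(83) · 𝟙(747/83) = 82 · 1 = 82
  d = 249: φ(249) · 𝟙(747/249) = 164 · 1 = 164
  d = 747: φ(747) · 𝟙(747/747) = 492 · 1 = 492
Summing: (φ * 𝟙)(747) = 1 + 2 + 6 + 82 + 164 + 492 = 747.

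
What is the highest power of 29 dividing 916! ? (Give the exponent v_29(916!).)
v_29(916!) = 32

Legendre's formula: v_p(n!) = Σ_{k ≥ 1} ⌊n / p^k⌋. For p = 29, n = 916, the terms are:
  ⌊916/29^1⌋ = ⌊916/29⌋ = 31
  ⌊916/29^2⌋ = ⌊916/841⌋ = 1
(the next term ⌊916/29^3⌋ = 0, terminating the sum). Summing: v_29(916!) = 31 + 1 = 32.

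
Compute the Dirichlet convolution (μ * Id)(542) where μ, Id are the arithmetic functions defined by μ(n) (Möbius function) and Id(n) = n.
(μ * Id)(542) = 270

Divisors of 542: [1, 2, 271, 542]. For each d | 542:
  d = 1: μ(1) · Id(542/1) = 1 · 542 = 542
  d = 2: μ(2) · Id(542/2) = -1 · 271 = -271
  d = 271: μ(271) · Id(542/271) = -1 · 2 = -2
  d = 542: μ(542) · Id(542/542) = 1 · 1 = 1
Summing: (μ * Id)(542) = 542 + -271 + -2 + 1 = 270.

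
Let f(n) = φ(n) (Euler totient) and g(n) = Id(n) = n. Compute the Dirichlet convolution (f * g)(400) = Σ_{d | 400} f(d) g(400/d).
(φ * Id)(400) = 3120

Divisors of 400: [1, 2, 4, 5, 8, 10, 16, 20, 25, 40, 50, 80, 100, 200, 400]. For each d | 400:
  d = 1: φ(1) · Id(400/1) = 1 · 400 = 400
  d = 2: φ(2) · Id(400/2) = 1 · 200 = 200
  d = 4: φ(4) · Id(400/4) = 2 · 100 = 200
  d = 5: φ(5) · Id(400/5) = 4 · 80 = 320
  d = 8: φ(8) · Id(400/8) = 4 · 50 = 200
  d = 10: φ(10) · Id(400/10) = 4 · 40 = 160
  d = 16: φ(16) · Id(400/16) = 8 · 25 = 200
  d = 20: φ(20) · Id(400/20) = 8 · 20 = 160
  d = 25: φ(25) · Id(400/25) = 20 · 16 = 320
  d = 40: φ(40) · Id(400/40) = 16 · 10 = 160
  d = 50: φ(50) · Id(400/50) = 20 · 8 = 160
  d = 80: φ(80) · Id(400/80) = 32 · 5 = 160
  d = 100: φ(100) · Id(400/100) = 40 · 4 = 160
  d = 200: φ(200) · Id(400/200) = 80 · 2 = 160
  d = 400: φ(400) · Id(400/400) = 160 · 1 = 160
Summing: (φ * Id)(400) = 400 + 200 + 200 + 320 + 200 + 160 + 200 + 160 + 320 + 160 + 160 + 160 + 160 + 160 + 160 = 3120.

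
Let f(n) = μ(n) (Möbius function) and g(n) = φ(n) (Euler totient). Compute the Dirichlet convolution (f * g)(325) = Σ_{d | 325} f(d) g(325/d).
(μ * φ)(325) = 176

Divisors of 325: [1, 5, 13, 25, 65, 325]. For each d | 325:
  d = 1: μ(1) · φ(325/1) = 1 · 240 = 240
  d = 5: μ(5) · φ(325/5) = -1 · 48 = -48
  d = 13: μ(13) · φ(325/13) = -1 · 20 = -20
  d = 25: μ(25) · φ(325/25) = 0 · 12 = 0
  d = 65: μ(65) · φ(325/65) = 1 · 4 = 4
  d = 325: μ(325) · φ(325/325) = 0 · 1 = 0
Summing: (μ * φ)(325) = 240 + -48 + -20 + 0 + 4 + 0 = 176.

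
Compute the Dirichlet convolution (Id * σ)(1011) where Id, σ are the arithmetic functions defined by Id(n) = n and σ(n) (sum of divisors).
(Id * σ)(1011) = 4725

Divisors of 1011: [1, 3, 337, 1011]. For each d | 1011:
  d = 1: Id(1) · σ(1011/1) = 1 · 1352 = 1352
  d = 3: Id(3) · σ(1011/3) = 3 · 338 = 1014
  d = 337: Id(337) · σ(1011/337) = 337 · 4 = 1348
  d = 1011: Id(1011) · σ(1011/1011) = 1011 · 1 = 1011
Summing: (Id * σ)(1011) = 1352 + 1014 + 1348 + 1011 = 4725.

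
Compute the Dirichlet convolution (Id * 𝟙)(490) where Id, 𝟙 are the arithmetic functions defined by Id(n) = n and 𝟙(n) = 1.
(Id * 𝟙)(490) = 1026

Divisors of 490: [1, 2, 5, 7, 10, 14, 35, 49, 70, 98, 245, 490]. For each d | 490:
  d = 1: Id(1) · 𝟙(490/1) = 1 · 1 = 1
  d = 2: Id(2) · 𝟙(490/2) = 2 · 1 = 2
  d = 5: Id(5) · 𝟙(490/5) = 5 · 1 = 5
  d = 7: Id(7) · 𝟙(490/7) = 7 · 1 = 7
  d = 10: Id(10) · 𝟙(490/10) = 10 · 1 = 10
  d = 14: Id(14) · 𝟙(490/14) = 14 · 1 = 14
  d = 35: Id(35) · 𝟙(490/35) = 35 · 1 = 35
  d = 49: Id(49) · 𝟙(490/49) = 49 · 1 = 49
  d = 70: Id(70) · 𝟙(490/70) = 70 · 1 = 70
  d = 98: Id(98) · 𝟙(490/98) = 98 · 1 = 98
  d = 245: Id(245) · 𝟙(490/245) = 245 · 1 = 245
  d = 490: Id(490) · 𝟙(490/490) = 490 · 1 = 490
Summing: (Id * 𝟙)(490) = 1 + 2 + 5 + 7 + 10 + 14 + 35 + 49 + 70 + 98 + 245 + 490 = 1026.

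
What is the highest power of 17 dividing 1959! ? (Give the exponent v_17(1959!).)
v_17(1959!) = 121

Legendre's formula: v_p(n!) = Σ_{k ≥ 1} ⌊n / p^k⌋. For p = 17, n = 1959, the terms are:
  ⌊1959/17^1⌋ = ⌊1959/17⌋ = 115
  ⌊1959/17^2⌋ = ⌊1959/289⌋ = 6
(the next term ⌊1959/17^3⌋ = 0, terminating the sum). Summing: v_17(1959!) = 115 + 6 = 121.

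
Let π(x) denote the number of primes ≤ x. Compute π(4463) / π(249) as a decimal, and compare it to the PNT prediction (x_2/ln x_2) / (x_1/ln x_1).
π(4463)/π(249) = 607/53 ≈ 11.4528;  PNT prediction ≈ 11.7680.

π(249) = 53 and π(4463) = 607, so π(4463)/π(249) ≈ 11.4528. The PNT-predicted ratio is (4463/ln(4463)) / (249/ln(249)) ≈ 11.7680. The two agree to within a few percent, as expected.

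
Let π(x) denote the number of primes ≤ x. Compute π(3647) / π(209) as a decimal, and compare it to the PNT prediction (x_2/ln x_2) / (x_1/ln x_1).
π(3647)/π(209) = 510/46 ≈ 11.0870;  PNT prediction ≈ 11.3663.

π(209) = 46 and π(3647) = 510, so π(3647)/π(209) ≈ 11.0870. The PNT-predicted ratio is (3647/ln(3647)) / (209/ln(209)) ≈ 11.3663. The two agree to within a few percent, as expected.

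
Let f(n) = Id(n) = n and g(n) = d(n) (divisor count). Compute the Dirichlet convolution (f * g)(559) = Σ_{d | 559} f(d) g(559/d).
(Id * d)(559) = 675

Divisors of 559: [1, 13, 43, 559]. For each d | 559:
  d = 1: Id(1) · d(559/1) = 1 · 4 = 4
  d = 13: Id(13) · d(559/13) = 13 · 2 = 26
  d = 43: Id(43) · d(559/43) = 43 · 2 = 86
  d = 559: Id(559) · d(559/559) = 559 · 1 = 559
Summing: (Id * d)(559) = 4 + 26 + 86 + 559 = 675.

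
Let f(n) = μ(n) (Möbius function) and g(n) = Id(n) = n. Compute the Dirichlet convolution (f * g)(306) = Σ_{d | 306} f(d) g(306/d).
(μ * Id)(306) = 96

Divisors of 306: [1, 2, 3, 6, 9, 17, 18, 34, 51, 102, 153, 306]. For each d | 306:
  d = 1: μ(1) · Id(306/1) = 1 · 306 = 306
  d = 2: μ(2) · Id(306/2) = -1 · 153 = -153
  d = 3: μ(3) · Id(306/3) = -1 · 102 = -102
  d = 6: μ(6) · Id(306/6) = 1 · 51 = 51
  d = 9: μ(9) · Id(306/9) = 0 · 34 = 0
  d = 17: μ(17) · Id(306/17) = -1 · 18 = -18
  d = 18: μ(18) · Id(306/18) = 0 · 17 = 0
  d = 34: μ(34) · Id(306/34) = 1 · 9 = 9
  d = 51: μ(51) · Id(306/51) = 1 · 6 = 6
  d = 102: μ(102) · Id(306/102) = -1 · 3 = -3
  d = 153: μ(153) · Id(306/153) = 0 · 2 = 0
  d = 306: μ(306) · Id(306/306) = 0 · 1 = 0
Summing: (μ * Id)(306) = 306 + -153 + -102 + 51 + 0 + -18 + 0 + 9 + 6 + -3 + 0 + 0 = 96.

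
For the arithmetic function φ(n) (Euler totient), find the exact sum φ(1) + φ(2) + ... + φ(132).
Σ_{n ≤ 132} φ(n) = 5324

Compute φ(n) for each 1 ≤ n ≤ 132: φ(1) = 1, φ(2) = 1, φ(3) = 2, φ(4) = 2, φ(5) = 4, φ(6) = 2, φ(7) = 6, φ(8) = 4, φ(9) = 6, φ(10) = 4, φ(11) = 10, φ(12) = 4, φ(13) = 12, φ(14) = 6, φ(15) = 8, φ(16) = 8, φ(17) = 16, φ(18) = 6, φ(19) = 18, φ(20) = 8, φ(21) = 12, φ(22) = 10, φ(23) = 22, φ(24) = 8, φ(25) = 20, φ(26) = 12, φ(27) = 18, φ(28) = 12, φ(29) = 28, φ(30) = 8, φ(31) = 30, φ(32) = 16, φ(33) = 20, φ(34) = 16, φ(35) = 24, φ(36) = 12, φ(37) = 36, φ(38) = 18, φ(39) = 24, φ(40) = 16, φ(41) = 40, φ(42) = 12, φ(43) = 42, φ(44) = 20, φ(45) = 24, φ(46) = 22, φ(47) = 46, φ(48) = 16, φ(49) = 42, φ(50) = 20, φ(51) = 32, φ(52) = 24, φ(53) = 52, φ(54) = 18, φ(55) = 40, φ(56) = 24, φ(57) = 36, φ(58) = 28, φ(59) = 58, φ(60) = 16, φ(61) = 60, φ(62) = 30, φ(63) = 36, φ(64) = 32, φ(65) = 48, φ(66) = 20, φ(67) = 66, φ(68) = 32, φ(69) = 44, φ(70) = 24, φ(71) = 70, φ(72) = 24, φ(73) = 72, φ(74) = 36, φ(75) = 40, φ(76) = 36, φ(77) = 60, φ(78) = 24, φ(79) = 78, φ(80) = 32, φ(81) = 54, φ(82) = 40, φ(83) = 82, φ(84) = 24, φ(85) = 64, φ(86) = 42, φ(87) = 56, φ(88) = 40, φ(89) = 88, φ(90) = 24, φ(91) = 72, φ(92) = 44, φ(93) = 60, φ(94) = 46, φ(95) = 72, φ(96) = 32, φ(97) = 96, φ(98) = 42, φ(99) = 60, φ(100) = 40, φ(101) = 100, φ(102) = 32, φ(103) = 102, φ(104) = 48, φ(105) = 48, φ(106) = 52, φ(107) = 106, φ(108) = 36, φ(109) = 108, φ(110) = 40, φ(111) = 72, φ(112) = 48, φ(113) = 112, φ(114) = 36, φ(115) = 88, φ(116) = 56, φ(117) = 72, φ(118) = 58, φ(119) = 96, φ(120) = 32, φ(121) = 110, φ(122) = 60, φ(123) = 80, φ(124) = 60, φ(125) = 100, φ(126) = 36, φ(127) = 126, φ(128) = 64, φ(129) = 84, φ(130) = 48, φ(131) = 130, φ(132) = 40. Summing all 132 values: 5324. (Average order: Σ_{n ≤ x} φ(n) ~ (3/π²) x². For x = 132, (3/π²)·132² ≈ 5296.26.)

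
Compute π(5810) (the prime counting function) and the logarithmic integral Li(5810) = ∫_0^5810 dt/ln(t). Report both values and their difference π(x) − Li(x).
π(5810) = 762;  Li(5810) ≈ 778.53;  π(x) − Li(x) ≈ -16.53.

Direct count of primes ≤ 5810 gives π(5810) = 762. Numerical evaluation of the logarithmic integral gives Li(5810) ≈ 778.53. The difference π(x) − Li(x) ≈ -16.53 is typically negative for small/moderate x (Li(x) overestimates), though Littlewood's theorem shows this sign changes infinitely often.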